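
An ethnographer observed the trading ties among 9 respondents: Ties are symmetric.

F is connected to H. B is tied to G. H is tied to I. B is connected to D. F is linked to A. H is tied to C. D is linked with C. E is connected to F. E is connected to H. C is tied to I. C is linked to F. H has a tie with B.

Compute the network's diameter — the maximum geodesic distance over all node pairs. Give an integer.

Eccentricity of each node (its greatest distance to any other): A:4, B:3, C:3, D:3, E:3, F:3, G:4, H:2, I:3.
The maximum eccentricity is 4, realized for instance by the pair G–A via G – B – H – F – A. So the diameter is 4.

4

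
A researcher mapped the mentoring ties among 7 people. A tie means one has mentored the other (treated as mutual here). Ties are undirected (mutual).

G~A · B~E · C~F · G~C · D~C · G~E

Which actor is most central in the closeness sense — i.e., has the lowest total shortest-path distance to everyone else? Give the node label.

Farness (sum of distances to all others) for each node — A:14, B:17, C:10, D:15, E:12, F:15, G:9.
The smallest farness is 9, for G, so G has the highest closeness.

G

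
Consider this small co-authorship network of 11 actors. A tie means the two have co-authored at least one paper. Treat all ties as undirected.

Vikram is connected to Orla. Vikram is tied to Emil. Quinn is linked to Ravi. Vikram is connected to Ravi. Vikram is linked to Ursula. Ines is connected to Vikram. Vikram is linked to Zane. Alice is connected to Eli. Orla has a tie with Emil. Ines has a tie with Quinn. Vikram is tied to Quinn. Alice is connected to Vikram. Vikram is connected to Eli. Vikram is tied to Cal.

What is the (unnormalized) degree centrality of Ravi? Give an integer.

2

Ravi is directly tied to Quinn and Vikram. That is 2 neighbors, so the degree of Ravi is 2.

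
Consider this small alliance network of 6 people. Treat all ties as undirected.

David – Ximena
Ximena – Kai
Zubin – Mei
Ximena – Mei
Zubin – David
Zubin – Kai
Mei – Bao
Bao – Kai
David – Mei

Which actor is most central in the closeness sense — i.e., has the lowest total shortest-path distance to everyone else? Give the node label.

Mei

Farness (sum of distances to all others) for each node — Bao:8, David:7, Kai:7, Mei:6, Ximena:7, Zubin:7.
The smallest farness is 6, for Mei, so Mei has the highest closeness.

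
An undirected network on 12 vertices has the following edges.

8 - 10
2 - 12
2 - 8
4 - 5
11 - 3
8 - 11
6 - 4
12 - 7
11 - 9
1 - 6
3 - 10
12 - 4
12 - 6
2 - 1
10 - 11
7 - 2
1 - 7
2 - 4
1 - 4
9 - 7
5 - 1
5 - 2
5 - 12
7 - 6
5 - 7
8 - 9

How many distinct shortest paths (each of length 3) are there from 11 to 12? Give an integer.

The shortest distance is 3. The length-3 paths are: 11–9–7–12; 11–8–2–12.
That gives 2 distinct shortest paths.

2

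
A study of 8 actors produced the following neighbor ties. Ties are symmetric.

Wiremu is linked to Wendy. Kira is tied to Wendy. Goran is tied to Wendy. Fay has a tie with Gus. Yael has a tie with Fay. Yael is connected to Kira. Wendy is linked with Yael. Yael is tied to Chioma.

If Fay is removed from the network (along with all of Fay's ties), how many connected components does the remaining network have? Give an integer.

Without Fay, the remaining ties split the others into: {Chioma, Goran, Kira, Wendy, Wiremu, Yael}; {Gus}.
That's 2 separate components.

2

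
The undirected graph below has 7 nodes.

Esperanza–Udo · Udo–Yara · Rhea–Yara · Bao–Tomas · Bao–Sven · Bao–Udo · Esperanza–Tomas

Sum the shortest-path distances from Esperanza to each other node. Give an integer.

12

Distances from Esperanza: Bao:2, Rhea:3, Sven:3, Tomas:1, Udo:1, Yara:2.
Sum = 2 + 3 + 3 + 1 + 1 + 2 = 12.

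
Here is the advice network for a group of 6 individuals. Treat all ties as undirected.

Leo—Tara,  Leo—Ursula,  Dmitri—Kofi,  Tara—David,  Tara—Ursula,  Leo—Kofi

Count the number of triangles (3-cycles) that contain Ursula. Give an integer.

1

Ursula's neighbors: Leo and Tara.
Neighbor pairs that are themselves tied: Ursula–Leo–Tara. Each forms one triangle with Ursula, for 1 in total.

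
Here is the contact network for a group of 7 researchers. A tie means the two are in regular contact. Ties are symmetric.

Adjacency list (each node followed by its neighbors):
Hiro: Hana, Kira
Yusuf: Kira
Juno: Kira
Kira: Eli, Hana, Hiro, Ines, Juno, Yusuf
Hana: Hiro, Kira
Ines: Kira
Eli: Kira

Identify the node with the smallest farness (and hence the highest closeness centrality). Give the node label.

Kira

Farness (sum of distances to all others) for each node — Eli:11, Hana:10, Hiro:10, Ines:11, Juno:11, Kira:6, Yusuf:11.
The smallest farness is 6, for Kira, so Kira has the highest closeness.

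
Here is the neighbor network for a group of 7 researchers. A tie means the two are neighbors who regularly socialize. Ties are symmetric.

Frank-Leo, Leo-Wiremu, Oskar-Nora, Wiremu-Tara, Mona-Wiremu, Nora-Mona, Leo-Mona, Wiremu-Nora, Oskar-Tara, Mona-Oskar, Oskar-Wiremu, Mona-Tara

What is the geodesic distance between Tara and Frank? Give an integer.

One shortest route is Tara – Mona – Leo – Frank, which uses 3 edges, and at distance 2 from Tara we only reach {Leo, Nora}, which does not include Frank. So d(Tara,Frank) = 3.

3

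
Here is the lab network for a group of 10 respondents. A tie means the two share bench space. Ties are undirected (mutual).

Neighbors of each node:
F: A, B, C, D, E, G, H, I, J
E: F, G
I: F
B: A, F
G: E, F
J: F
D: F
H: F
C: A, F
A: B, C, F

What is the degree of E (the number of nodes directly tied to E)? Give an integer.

E is directly tied to F and G. That is 2 neighbors, so the degree of E is 2.

2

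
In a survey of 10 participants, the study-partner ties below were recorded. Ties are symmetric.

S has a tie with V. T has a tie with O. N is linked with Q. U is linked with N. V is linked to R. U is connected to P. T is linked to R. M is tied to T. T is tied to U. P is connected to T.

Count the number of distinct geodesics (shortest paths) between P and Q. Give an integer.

The shortest distance is 3, and the only length-3 path is P–U–N–Q. So there is exactly 1 shortest path.

1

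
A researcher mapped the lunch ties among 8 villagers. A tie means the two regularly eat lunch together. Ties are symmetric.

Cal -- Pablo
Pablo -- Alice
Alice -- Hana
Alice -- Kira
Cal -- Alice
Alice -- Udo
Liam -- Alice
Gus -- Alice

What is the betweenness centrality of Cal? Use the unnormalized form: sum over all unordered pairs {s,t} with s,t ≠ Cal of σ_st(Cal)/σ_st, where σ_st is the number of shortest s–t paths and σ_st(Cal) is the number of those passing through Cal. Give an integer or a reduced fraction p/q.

No shortest path between any pair of other nodes passes through Cal.
Summing the contributions gives betweenness(Cal) = 0.

0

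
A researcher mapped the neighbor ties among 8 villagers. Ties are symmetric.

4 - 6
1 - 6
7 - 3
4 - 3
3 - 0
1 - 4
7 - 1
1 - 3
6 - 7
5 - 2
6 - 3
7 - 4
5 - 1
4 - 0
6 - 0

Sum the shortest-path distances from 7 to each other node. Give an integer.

11

Distances from 7: 0:2, 1:1, 2:3, 3:1, 4:1, 5:2, 6:1.
Sum = 2 + 1 + 3 + 1 + 1 + 2 + 1 = 11.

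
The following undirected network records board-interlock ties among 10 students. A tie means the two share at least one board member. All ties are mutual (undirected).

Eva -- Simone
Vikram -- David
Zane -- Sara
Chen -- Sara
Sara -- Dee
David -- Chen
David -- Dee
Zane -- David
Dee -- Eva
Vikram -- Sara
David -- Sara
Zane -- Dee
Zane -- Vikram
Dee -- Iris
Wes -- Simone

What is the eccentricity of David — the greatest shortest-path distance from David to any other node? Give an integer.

4

Distances from David: Chen:1, Dee:1, Eva:2, Iris:2, Sara:1, Simone:3, Vikram:1, Wes:4, Zane:1.
The largest is 4 (to Wes), so the eccentricity of David is 4.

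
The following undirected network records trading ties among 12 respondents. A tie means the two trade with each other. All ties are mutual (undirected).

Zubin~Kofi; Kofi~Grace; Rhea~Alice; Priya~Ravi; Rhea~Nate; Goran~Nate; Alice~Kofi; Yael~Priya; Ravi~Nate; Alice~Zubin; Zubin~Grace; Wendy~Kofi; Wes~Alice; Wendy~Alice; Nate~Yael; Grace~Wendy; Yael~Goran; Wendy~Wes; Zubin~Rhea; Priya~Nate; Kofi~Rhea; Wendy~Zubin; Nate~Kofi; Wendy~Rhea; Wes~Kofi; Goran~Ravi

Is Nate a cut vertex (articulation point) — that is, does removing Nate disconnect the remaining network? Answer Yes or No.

Yes

Removing Nate leaves {Goran, Priya, Ravi, and Yael} with no path to {Alice, Grace, Kofi, Rhea, Wendy, Wes, and Zubin}, so the network splits into 2 components. Nate is a cut vertex.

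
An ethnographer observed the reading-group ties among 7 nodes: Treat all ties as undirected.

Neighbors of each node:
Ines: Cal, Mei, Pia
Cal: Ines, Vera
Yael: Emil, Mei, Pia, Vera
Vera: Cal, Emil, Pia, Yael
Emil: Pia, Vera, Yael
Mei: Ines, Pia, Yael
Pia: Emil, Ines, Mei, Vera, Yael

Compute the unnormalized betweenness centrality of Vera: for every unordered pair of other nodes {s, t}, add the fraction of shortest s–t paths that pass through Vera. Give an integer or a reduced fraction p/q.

5/2

Pairs whose geodesics pass through Vera — Pia–Cal: 1/2; Emil–Cal: 1; Yael–Cal: 1.
All other pairs contribute 0.
Summing the contributions gives betweenness(Vera) = 5/2.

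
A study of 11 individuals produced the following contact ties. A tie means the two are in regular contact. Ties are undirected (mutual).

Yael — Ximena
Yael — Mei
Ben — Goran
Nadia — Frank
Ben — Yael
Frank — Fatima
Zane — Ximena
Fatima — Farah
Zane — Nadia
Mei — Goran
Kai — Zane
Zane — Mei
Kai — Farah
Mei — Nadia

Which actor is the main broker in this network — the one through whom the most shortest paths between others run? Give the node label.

Mei

Unnormalized betweenness of each node: Ben:5/6, Farah:5/2, Fatima:2, Frank:13/2, Goran:3, Kai:15/2, Mei:50/3, Nadia:23/2, Ximena:5/2, Yael:37/6, Zane:95/6.
Mei has the largest value, 50/3, making it the main broker — the node through which the most shortest paths run.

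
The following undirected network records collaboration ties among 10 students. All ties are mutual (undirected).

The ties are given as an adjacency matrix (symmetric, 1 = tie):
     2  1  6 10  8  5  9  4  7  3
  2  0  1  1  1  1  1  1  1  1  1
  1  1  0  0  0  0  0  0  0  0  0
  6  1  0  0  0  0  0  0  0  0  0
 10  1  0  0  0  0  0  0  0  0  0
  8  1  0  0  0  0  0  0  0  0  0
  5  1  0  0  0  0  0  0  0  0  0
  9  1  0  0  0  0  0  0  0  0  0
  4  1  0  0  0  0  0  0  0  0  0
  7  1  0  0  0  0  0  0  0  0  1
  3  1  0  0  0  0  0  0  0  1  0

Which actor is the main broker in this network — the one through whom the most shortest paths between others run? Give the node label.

Unnormalized betweenness of each node: 1:0, 2:35, 3:0, 4:0, 5:0, 6:0, 7:0, 8:0, 9:0, 10:0.
2 has the largest value, 35, making it the main broker — the node through which the most shortest paths run.

2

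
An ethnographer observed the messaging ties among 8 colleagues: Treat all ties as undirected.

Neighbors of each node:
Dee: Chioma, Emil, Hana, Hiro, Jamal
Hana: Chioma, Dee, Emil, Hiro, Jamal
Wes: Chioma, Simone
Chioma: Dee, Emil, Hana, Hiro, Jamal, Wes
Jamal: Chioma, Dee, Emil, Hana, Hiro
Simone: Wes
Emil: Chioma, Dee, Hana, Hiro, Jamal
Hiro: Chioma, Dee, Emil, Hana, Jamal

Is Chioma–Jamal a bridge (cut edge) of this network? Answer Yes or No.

No

Even without that edge, Chioma still reaches Jamal via Chioma – Emil – Jamal, so the network stays connected. Not a bridge.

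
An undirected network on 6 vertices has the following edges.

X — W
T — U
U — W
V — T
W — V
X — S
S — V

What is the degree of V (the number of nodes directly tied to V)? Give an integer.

V is directly tied to S, T, and W. That is 3 neighbors, so the degree of V is 3.

3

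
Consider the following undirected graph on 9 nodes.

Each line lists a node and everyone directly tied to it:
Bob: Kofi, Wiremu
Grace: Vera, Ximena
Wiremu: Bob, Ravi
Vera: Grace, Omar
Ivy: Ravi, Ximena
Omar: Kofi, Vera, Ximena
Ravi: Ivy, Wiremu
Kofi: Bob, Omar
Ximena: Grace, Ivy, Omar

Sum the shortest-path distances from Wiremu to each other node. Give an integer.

Distances from Wiremu: Bob:1, Grace:4, Ivy:2, Kofi:2, Omar:3, Ravi:1, Vera:4, Ximena:3.
Sum = 1 + 4 + 2 + 2 + 3 + 1 + 4 + 3 = 20.

20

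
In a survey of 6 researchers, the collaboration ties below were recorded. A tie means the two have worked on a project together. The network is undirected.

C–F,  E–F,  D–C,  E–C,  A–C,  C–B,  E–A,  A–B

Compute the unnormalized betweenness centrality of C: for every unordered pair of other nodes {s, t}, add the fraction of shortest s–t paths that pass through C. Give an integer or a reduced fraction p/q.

6

Pairs whose geodesics pass through C — E–B: 1/2; E–D: 1; F–A: 1/2; F–B: 1; F–D: 1; A–D: 1; B–D: 1.
All other pairs contribute 0.
Summing the contributions gives betweenness(C) = 6.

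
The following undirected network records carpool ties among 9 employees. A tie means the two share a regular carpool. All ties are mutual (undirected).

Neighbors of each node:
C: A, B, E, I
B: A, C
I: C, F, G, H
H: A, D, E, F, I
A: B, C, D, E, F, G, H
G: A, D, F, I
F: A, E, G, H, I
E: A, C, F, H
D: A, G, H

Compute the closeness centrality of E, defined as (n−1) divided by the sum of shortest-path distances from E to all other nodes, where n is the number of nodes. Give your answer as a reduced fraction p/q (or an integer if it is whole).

Distances from E: A:1, B:2, C:1, D:2, F:1, G:2, H:1, I:2. Sum = 12.
n = 9, so closeness = 8/12 = 2/3.

2/3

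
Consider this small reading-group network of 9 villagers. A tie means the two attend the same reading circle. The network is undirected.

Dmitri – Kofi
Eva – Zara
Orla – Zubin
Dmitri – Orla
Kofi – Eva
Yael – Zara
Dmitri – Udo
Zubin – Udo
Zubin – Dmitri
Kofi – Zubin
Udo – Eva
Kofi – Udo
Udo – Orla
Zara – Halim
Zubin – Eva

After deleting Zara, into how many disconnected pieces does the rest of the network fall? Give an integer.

Without Zara, the remaining ties split the others into: {Dmitri, Eva, Kofi, Orla, Udo, Zubin}; {Halim}; {Yael}.
That's 3 separate components.

3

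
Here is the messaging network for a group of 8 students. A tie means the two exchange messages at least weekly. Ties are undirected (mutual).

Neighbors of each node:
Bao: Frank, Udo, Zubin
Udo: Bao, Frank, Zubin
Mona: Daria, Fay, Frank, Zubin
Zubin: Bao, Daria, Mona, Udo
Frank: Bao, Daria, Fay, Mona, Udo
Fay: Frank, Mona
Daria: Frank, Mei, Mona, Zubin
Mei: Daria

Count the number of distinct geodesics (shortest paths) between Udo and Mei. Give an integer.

The shortest distance is 3. The length-3 paths are: Udo–Frank–Daria–Mei; Udo–Zubin–Daria–Mei.
That gives 2 distinct shortest paths.

2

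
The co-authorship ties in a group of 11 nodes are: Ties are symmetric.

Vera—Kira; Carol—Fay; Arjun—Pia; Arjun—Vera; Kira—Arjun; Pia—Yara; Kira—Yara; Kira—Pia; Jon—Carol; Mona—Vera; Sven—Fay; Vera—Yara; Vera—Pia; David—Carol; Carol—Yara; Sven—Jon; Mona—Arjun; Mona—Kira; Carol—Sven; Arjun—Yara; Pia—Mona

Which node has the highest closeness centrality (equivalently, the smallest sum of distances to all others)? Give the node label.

Farness (sum of distances to all others) for each node — Arjun:19, Carol:16, David:25, Fay:24, Jon:24, Kira:19, Mona:25, Pia:19, Sven:23, Vera:19, Yara:15.
The smallest farness is 15, for Yara, so Yara has the highest closeness.

Yara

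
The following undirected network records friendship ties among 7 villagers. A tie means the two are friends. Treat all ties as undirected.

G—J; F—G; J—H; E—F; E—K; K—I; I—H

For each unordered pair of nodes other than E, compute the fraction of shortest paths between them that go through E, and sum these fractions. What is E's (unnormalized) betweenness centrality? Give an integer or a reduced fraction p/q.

3

Pairs whose geodesics pass through E — F–I: 1; F–K: 1; G–K: 1.
All other pairs contribute 0.
Summing the contributions gives betweenness(E) = 3.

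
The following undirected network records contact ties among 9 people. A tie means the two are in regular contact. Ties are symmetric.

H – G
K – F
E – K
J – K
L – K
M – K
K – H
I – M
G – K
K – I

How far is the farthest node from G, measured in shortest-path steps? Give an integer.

2

Distances from G: E:2, F:2, H:1, I:2, J:2, K:1, L:2, M:2.
The largest is 2 (to J, I, M, E, L, and F), so the eccentricity of G is 2.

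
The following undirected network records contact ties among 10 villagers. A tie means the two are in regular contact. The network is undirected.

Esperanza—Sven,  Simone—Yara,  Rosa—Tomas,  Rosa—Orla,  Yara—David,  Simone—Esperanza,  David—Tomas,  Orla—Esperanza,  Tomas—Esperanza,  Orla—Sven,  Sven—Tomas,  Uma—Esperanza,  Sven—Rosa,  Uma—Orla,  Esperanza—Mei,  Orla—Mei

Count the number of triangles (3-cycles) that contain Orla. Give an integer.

4

Orla's neighbors: Esperanza, Mei, Rosa, Sven, and Uma.
Neighbor pairs that are themselves tied: Orla–Esperanza–Mei; Orla–Esperanza–Sven; Orla–Esperanza–Uma; Orla–Rosa–Sven. Each forms one triangle with Orla, for 4 in total.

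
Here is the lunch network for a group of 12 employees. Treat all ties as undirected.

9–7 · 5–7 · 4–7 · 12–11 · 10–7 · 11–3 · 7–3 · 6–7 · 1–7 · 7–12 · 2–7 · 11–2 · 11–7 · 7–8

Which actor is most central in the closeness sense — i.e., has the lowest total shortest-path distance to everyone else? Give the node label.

7

Farness (sum of distances to all others) for each node — 1:21, 2:20, 3:20, 4:21, 5:21, 6:21, 7:11, 8:21, 9:21, 10:21, 11:18, 12:20.
The smallest farness is 11, for 7, so 7 has the highest closeness.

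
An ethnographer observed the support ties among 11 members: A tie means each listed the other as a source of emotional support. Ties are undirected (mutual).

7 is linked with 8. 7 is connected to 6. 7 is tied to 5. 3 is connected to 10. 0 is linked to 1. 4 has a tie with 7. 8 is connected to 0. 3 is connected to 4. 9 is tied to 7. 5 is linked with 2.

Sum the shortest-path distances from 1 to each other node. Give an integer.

Distances from 1: 0:1, 2:5, 3:5, 4:4, 5:4, 6:4, 7:3, 8:2, 9:4, 10:6.
Sum = 1 + 5 + 5 + 4 + 4 + 4 + 3 + 2 + 4 + 6 = 38.

38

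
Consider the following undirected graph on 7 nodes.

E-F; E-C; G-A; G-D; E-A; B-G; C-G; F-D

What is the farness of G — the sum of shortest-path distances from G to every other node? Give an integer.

8

Distances from G: A:1, B:1, C:1, D:1, E:2, F:2.
Sum = 1 + 1 + 1 + 1 + 2 + 2 = 8.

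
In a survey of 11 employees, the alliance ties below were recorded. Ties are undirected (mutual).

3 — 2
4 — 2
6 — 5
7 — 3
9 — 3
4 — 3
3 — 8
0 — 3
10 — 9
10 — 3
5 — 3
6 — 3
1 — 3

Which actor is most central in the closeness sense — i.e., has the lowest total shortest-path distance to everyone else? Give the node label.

Farness (sum of distances to all others) for each node — 0:19, 1:19, 2:18, 3:10, 4:18, 5:18, 6:18, 7:19, 8:19, 9:18, 10:18.
The smallest farness is 10, for 3, so 3 has the highest closeness.

3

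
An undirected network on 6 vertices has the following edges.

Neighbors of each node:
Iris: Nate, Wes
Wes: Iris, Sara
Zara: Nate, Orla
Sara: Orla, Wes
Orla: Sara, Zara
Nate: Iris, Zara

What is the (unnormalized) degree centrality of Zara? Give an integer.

Zara is directly tied to Nate and Orla. That is 2 neighbors, so the degree of Zara is 2.

2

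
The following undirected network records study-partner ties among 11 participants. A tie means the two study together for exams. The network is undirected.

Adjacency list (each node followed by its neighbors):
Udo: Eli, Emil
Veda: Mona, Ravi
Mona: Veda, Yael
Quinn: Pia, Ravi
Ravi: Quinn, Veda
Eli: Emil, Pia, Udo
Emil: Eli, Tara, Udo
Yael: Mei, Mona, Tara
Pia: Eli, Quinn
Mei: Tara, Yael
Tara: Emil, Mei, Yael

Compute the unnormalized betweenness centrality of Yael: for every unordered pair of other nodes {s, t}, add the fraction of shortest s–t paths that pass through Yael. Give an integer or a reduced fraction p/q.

Pairs whose geodesics pass through Yael — Eli–Mona: 1; Udo–Mona: 1; Udo–Veda: 1/2; Emil–Mona: 1; Emil–Veda: 1; Tara–Mona: 1; Tara–Veda: 1; Tara–Ravi: 1; Mei–Mona: 1; Mei–Veda: 1; Mei–Ravi: 1; Mei–Quinn: 1/2.
All other pairs contribute 0.
Summing the contributions gives betweenness(Yael) = 11.

11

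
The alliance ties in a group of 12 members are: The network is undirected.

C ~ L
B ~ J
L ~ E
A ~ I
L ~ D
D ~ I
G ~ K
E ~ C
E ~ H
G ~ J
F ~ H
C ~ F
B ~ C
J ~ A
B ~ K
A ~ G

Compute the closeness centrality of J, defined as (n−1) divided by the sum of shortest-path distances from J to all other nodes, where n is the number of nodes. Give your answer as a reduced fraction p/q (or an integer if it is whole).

11/25

Distances from J: A:1, B:1, C:2, D:3, E:3, F:3, G:1, H:4, I:2, K:2, L:3. Sum = 25.
n = 12, so closeness = 11/25.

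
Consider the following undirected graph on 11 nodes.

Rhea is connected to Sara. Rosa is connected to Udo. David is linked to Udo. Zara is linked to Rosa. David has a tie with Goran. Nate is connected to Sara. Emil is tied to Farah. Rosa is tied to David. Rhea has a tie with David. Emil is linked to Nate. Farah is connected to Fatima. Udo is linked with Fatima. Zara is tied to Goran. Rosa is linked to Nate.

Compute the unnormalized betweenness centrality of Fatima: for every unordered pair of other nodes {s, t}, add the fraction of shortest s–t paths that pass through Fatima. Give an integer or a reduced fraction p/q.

Pairs whose geodesics pass through Fatima — Rhea–Farah: 1/2; David–Farah: 1; Goran–Farah: 1; Zara–Farah: 1/2; Rosa–Farah: 1/2; Udo–Farah: 1; Udo–Emil: 1/2.
All other pairs contribute 0.
Summing the contributions gives betweenness(Fatima) = 5.

5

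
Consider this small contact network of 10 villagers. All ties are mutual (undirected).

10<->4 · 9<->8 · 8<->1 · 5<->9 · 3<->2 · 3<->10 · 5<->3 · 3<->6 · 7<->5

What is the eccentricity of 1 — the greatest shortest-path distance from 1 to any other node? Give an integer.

Distances from 1: 2:5, 3:4, 4:6, 5:3, 6:5, 7:4, 8:1, 9:2, 10:5.
The largest is 6 (to 4), so the eccentricity of 1 is 6.

6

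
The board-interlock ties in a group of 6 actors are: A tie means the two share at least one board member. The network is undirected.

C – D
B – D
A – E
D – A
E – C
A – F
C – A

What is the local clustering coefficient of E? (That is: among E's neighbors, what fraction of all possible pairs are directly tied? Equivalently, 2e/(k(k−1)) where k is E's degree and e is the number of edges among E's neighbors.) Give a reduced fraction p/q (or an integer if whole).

1

E's neighbors: A and C (k = 2).
Possible neighbor pairs: C(2,2) = 1. Edges among them: A–C → e = 1.
Clustering(E) = 1/1.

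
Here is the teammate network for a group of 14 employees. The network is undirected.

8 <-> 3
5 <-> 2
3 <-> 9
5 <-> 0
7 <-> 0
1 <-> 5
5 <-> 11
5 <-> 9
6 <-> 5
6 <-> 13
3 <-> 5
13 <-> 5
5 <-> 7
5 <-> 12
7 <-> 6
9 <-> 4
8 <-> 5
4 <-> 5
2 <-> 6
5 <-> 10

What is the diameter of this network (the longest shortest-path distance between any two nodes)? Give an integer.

2

Eccentricity of each node (its greatest distance to any other): 0:2, 1:2, 2:2, 3:2, 4:2, 5:1, 6:2, 7:2, 8:2, 9:2, 10:2, 11:2, 12:2, 13:2.
The maximum eccentricity is 2, realized for instance by the pair 4–7 via 4 – 5 – 7. So the diameter is 2.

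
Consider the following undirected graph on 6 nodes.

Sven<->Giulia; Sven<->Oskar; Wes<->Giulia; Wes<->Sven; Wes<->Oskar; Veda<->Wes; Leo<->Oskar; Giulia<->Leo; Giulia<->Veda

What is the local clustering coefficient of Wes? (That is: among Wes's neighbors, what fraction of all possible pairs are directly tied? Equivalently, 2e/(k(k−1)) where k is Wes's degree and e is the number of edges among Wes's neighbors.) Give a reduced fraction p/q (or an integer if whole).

Wes's neighbors: Giulia, Oskar, Sven, and Veda (k = 4).
Possible neighbor pairs: C(4,2) = 6. Edges among them: Giulia–Sven, Giulia–Veda, Oskar–Sven → e = 3.
Clustering(Wes) = 3/6 = 1/2.

1/2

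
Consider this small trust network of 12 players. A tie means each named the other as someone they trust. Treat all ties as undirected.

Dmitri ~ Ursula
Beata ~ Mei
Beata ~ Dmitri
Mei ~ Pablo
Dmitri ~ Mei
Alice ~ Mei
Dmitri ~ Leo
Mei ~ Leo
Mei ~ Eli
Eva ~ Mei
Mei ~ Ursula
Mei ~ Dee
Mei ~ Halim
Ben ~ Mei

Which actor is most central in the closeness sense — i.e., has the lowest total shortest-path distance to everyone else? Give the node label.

Mei

Farness (sum of distances to all others) for each node — Alice:21, Beata:20, Ben:21, Dee:21, Dmitri:18, Eli:21, Eva:21, Halim:21, Leo:20, Mei:11, Pablo:21, Ursula:20.
The smallest farness is 11, for Mei, so Mei has the highest closeness.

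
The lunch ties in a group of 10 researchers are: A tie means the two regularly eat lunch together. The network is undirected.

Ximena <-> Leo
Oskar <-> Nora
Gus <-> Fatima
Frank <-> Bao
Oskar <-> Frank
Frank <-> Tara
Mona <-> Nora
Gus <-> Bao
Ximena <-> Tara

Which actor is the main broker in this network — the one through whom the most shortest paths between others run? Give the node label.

Frank

Unnormalized betweenness of each node: Bao:14, Fatima:0, Frank:27, Gus:8, Leo:0, Mona:0, Nora:8, Oskar:14, Tara:14, Ximena:8.
Frank has the largest value, 27, making it the main broker — the node through which the most shortest paths run.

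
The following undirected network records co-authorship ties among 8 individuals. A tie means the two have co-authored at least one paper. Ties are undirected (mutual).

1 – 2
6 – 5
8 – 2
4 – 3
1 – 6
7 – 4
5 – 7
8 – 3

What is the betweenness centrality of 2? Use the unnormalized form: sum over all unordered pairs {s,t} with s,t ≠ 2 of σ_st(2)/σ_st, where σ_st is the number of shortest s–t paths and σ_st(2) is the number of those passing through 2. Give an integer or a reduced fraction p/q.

Pairs whose geodesics pass through 2 — 1–8: 1; 1–3: 1; 1–4: 1/2; 8–5: 1/2; 8–6: 1; 3–6: 1/2.
All other pairs contribute 0.
Summing the contributions gives betweenness(2) = 9/2.

9/2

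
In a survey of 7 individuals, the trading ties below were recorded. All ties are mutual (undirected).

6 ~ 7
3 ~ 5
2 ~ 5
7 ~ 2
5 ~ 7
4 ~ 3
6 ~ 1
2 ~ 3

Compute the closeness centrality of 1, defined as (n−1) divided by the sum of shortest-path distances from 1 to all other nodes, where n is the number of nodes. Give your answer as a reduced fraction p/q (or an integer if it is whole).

1/3

Distances from 1: 2:3, 3:4, 4:5, 5:3, 6:1, 7:2. Sum = 18.
n = 7, so closeness = 6/18 = 1/3.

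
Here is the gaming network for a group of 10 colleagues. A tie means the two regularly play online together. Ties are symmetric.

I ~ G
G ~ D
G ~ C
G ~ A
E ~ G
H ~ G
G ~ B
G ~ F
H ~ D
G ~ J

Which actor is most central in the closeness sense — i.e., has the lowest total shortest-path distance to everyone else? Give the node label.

G

Farness (sum of distances to all others) for each node — A:17, B:17, C:17, D:16, E:17, F:17, G:9, H:16, I:17, J:17.
The smallest farness is 9, for G, so G has the highest closeness.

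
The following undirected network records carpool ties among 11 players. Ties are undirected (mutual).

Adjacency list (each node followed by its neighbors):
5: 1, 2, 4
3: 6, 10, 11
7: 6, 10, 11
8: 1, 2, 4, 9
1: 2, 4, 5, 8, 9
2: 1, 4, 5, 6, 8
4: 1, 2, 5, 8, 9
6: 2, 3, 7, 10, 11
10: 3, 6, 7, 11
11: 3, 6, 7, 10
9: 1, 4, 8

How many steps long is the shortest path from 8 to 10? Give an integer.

One shortest route is 8 – 2 – 6 – 10, which uses 3 edges, and at distance 2 from 8 we only reach {5, 6}, which does not include 10. So d(8,10) = 3.

3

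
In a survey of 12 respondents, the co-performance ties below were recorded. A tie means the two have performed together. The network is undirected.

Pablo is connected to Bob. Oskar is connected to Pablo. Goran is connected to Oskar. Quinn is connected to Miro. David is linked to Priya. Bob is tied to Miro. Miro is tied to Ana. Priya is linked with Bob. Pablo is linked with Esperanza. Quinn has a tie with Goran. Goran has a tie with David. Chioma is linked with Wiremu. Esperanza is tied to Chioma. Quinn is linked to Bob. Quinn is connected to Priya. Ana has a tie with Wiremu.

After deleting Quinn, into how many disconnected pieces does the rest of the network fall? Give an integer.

1

Quinn's neighbors (Bob, Goran, Miro, and Priya) remain reachable from one another through other ties, so the rest of the network stays in one piece.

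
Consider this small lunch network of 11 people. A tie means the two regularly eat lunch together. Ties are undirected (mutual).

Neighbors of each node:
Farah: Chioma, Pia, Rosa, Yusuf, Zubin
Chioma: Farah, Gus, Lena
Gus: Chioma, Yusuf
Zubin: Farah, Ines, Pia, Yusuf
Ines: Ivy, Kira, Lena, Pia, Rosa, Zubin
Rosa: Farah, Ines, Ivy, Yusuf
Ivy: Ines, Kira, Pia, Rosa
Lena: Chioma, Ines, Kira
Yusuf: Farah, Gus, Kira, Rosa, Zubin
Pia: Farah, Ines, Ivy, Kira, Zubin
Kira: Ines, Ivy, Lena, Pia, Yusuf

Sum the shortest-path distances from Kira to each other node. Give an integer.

15

Distances from Kira: Chioma:2, Farah:2, Gus:2, Ines:1, Ivy:1, Lena:1, Pia:1, Rosa:2, Yusuf:1, Zubin:2.
Sum = 2 + 2 + 2 + 1 + 1 + 1 + 1 + 2 + 1 + 2 = 15.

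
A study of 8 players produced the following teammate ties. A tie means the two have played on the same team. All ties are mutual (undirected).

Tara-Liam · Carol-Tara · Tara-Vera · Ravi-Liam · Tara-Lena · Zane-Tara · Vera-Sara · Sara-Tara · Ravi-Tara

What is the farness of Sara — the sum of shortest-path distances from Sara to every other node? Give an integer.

12

Distances from Sara: Carol:2, Lena:2, Liam:2, Ravi:2, Tara:1, Vera:1, Zane:2.
Sum = 2 + 2 + 2 + 2 + 1 + 1 + 2 = 12.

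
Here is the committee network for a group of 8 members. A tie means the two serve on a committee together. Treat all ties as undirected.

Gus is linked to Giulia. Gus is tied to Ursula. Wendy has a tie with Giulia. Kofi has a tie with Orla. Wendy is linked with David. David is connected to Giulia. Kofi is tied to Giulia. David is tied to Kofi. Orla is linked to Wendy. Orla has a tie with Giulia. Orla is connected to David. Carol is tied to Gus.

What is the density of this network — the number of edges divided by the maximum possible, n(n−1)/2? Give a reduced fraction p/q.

3/7

There are 12 edges and 8 nodes, so the maximum possible is C(8,2) = 28.
Density = 12/28 = 3/7.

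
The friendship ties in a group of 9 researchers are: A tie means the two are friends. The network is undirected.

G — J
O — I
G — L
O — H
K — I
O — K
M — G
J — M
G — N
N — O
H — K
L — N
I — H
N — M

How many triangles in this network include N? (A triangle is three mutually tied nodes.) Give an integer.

2

N's neighbors: G, L, M, and O.
Neighbor pairs that are themselves tied: N–G–L; N–G–M. Each forms one triangle with N, for 2 in total.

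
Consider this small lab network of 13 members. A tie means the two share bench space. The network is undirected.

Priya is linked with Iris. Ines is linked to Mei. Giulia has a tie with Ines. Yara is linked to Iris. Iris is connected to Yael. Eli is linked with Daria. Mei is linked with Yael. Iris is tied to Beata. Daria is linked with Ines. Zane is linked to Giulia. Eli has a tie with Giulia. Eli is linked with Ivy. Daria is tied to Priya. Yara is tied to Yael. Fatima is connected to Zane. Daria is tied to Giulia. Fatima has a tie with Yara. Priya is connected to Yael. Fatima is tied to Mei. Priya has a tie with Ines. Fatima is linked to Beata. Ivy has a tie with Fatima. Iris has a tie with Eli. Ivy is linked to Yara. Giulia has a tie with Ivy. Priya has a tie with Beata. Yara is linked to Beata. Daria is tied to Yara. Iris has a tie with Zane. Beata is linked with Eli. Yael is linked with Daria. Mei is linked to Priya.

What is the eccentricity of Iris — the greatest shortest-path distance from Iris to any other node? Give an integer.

Distances from Iris: Beata:1, Daria:2, Eli:1, Fatima:2, Giulia:2, Ines:2, Ivy:2, Mei:2, Priya:1, Yael:1, Yara:1, Zane:1.
The largest is 2 (to Fatima, Giulia, Ines, Mei, Daria, and Ivy), so the eccentricity of Iris is 2.

2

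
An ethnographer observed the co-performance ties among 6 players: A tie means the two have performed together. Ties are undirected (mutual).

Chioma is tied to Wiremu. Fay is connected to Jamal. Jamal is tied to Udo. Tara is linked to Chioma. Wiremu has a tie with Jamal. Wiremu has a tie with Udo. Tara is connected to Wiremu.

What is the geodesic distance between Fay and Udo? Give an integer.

2

One shortest route is Fay – Jamal – Udo, which uses 2 edges, and Fay and Udo are not directly tied, so nothing shorter exists. So d(Fay,Udo) = 2.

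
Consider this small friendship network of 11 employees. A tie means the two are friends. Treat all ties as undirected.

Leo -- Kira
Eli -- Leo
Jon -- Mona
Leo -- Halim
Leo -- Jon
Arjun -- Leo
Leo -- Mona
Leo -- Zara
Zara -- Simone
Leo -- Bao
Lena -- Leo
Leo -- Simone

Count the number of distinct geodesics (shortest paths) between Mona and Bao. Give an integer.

The shortest distance is 2, and the only length-2 path is Mona–Leo–Bao. So there is exactly 1 shortest path.

1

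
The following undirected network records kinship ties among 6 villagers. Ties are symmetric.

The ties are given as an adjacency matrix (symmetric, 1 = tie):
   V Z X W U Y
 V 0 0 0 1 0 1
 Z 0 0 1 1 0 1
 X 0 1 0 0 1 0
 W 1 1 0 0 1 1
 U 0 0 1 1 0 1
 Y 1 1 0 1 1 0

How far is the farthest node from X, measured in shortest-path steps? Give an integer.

Distances from X: U:1, V:3, W:2, Y:2, Z:1.
The largest is 3 (to V), so the eccentricity of X is 3.

3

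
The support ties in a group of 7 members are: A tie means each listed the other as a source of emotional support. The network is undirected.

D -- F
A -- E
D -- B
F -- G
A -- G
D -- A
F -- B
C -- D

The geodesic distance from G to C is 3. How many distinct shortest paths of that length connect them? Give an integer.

The shortest distance is 3. The length-3 paths are: G–F–D–C; G–A–D–C.
That gives 2 distinct shortest paths.

2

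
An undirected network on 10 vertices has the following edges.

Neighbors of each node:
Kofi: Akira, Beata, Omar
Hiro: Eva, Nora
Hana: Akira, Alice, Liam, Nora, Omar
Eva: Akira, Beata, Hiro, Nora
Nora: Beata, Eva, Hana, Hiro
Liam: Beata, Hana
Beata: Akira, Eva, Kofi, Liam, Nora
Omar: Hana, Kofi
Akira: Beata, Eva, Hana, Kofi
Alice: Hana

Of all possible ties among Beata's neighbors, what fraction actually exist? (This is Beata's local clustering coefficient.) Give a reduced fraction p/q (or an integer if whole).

Beata's neighbors: Akira, Eva, Kofi, Liam, and Nora (k = 5).
Possible neighbor pairs: C(5,2) = 10. Edges among them: Akira–Eva, Akira–Kofi, Eva–Nora → e = 3.
Clustering(Beata) = 3/10.

3/10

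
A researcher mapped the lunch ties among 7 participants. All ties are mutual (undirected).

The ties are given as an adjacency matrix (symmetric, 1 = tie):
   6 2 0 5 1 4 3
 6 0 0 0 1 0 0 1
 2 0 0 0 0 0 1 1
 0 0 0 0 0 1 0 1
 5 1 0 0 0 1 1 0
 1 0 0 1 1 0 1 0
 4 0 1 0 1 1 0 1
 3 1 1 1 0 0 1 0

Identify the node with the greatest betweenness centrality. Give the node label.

3

Unnormalized betweenness of each node: 0:1/2, 1:3/2, 2:0, 3:4, 4:3, 5:3/2, 6:1/2.
3 has the largest value, 4, making it the main broker — the node through which the most shortest paths run.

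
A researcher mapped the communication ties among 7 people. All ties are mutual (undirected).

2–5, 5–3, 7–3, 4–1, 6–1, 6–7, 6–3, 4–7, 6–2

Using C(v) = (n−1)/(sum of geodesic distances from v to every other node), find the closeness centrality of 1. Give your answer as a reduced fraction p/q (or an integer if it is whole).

6/11

Distances from 1: 2:2, 3:2, 4:1, 5:3, 6:1, 7:2. Sum = 11.
n = 7, so closeness = 6/11.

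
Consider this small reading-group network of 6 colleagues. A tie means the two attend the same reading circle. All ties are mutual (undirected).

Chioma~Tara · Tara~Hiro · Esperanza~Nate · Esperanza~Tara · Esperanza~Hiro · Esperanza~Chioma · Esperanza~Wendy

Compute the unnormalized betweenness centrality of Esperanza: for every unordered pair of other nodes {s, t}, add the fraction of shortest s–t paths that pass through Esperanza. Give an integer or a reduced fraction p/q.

15/2

Pairs whose geodesics pass through Esperanza — Nate–Hiro: 1; Nate–Chioma: 1; Nate–Tara: 1; Nate–Wendy: 1; Hiro–Chioma: 1/2; Hiro–Wendy: 1; Chioma–Wendy: 1; Tara–Wendy: 1.
All other pairs contribute 0.
Summing the contributions gives betweenness(Esperanza) = 15/2.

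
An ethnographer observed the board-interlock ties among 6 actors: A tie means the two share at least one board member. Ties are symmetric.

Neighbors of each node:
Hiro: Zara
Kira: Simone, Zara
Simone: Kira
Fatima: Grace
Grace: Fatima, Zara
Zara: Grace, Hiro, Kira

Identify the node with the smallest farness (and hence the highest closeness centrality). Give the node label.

Farness (sum of distances to all others) for each node — Fatima:13, Grace:9, Hiro:11, Kira:9, Simone:13, Zara:7.
The smallest farness is 7, for Zara, so Zara has the highest closeness.

Zara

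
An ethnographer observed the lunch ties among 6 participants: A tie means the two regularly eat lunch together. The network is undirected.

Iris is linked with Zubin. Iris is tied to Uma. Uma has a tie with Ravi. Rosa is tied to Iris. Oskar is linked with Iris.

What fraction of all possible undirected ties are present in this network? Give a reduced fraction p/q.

There are 5 edges and 6 nodes, so the maximum possible is C(6,2) = 15.
Density = 5/15 = 1/3.

1/3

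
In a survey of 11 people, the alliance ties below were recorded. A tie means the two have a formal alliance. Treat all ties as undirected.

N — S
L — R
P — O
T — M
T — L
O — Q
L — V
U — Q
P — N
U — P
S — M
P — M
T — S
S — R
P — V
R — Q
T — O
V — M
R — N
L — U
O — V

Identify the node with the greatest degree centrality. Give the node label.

Degrees — L:4, M:4, N:3, O:4, P:5, Q:3, R:4, S:4, T:4, U:3, V:4.
The maximum is 5, attained only by P.

P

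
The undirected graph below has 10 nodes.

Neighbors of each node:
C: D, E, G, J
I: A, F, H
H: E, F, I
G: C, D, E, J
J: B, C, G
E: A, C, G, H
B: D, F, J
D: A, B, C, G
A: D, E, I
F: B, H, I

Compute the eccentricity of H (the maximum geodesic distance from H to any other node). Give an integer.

3

Distances from H: A:2, B:2, C:2, D:3, E:1, F:1, G:2, I:1, J:3.
The largest is 3 (to J and D), so the eccentricity of H is 3.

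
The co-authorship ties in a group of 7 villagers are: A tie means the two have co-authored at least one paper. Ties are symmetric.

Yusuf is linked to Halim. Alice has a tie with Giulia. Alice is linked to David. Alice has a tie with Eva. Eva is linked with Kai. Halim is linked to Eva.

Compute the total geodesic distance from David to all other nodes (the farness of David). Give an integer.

15

Distances from David: Alice:1, Eva:2, Giulia:2, Halim:3, Kai:3, Yusuf:4.
Sum = 1 + 2 + 2 + 3 + 3 + 4 = 15.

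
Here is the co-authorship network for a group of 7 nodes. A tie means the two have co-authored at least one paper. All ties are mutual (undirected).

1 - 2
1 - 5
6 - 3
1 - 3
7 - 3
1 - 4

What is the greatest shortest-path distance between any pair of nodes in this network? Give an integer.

Eccentricity of each node (its greatest distance to any other): 1:2, 2:3, 3:2, 4:3, 5:3, 6:3, 7:3.
The maximum eccentricity is 3, realized for instance by the pair 6–5 via 6 – 3 – 1 – 5. So the diameter is 3.

3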